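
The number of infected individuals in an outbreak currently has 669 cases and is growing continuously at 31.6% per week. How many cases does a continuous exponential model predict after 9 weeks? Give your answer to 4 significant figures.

≈ 11,500 cases

P(9) = 669 · e^(0.316·9) = 669 · e^(2.844)
= 669 · 17.18437 ≈ 11496.34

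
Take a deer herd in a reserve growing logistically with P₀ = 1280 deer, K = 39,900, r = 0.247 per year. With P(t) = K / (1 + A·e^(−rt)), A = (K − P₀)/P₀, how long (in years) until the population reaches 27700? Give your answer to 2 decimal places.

A = (39900 − 1280)/1280 = 30.17188
27700 = 39900/(1 + 30.17188·e^(−0.247t)) → 1 + 30.17188·e^(−0.247t) = 1.44043
e^(−0.247t) = 0.014597 → t = ln(68.50499)/0.247 = 4.22691/0.247

t ≈ 17.11 years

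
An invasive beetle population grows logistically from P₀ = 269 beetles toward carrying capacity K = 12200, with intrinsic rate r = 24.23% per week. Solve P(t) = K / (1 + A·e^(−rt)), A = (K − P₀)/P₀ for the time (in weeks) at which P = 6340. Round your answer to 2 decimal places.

A = (12200 − 269)/269 = 44.35316
6340 = 12200/(1 + 44.35316·e^(−0.2423t)) → 1 + 44.35316·e^(−0.2423t) = 1.92429
e^(−0.2423t) = 0.020839 → t = ln(47.98618)/0.2423 = 3.87091/0.2423

t ≈ 15.98 weeks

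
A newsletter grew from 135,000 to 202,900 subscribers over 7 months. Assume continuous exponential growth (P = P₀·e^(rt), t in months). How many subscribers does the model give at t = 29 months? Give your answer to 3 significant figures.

≈ 730,000 subscribers

r = ln(202900/135000) / 7 ≈ 0.058205 per month
P(29) = 135000 · e^(0.058205·29) = 135000 · 5.40843 ≈ 730138.43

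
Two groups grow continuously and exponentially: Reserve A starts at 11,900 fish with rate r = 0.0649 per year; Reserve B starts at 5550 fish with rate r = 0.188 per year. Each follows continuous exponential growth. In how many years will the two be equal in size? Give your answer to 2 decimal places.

11900·e^(0.0649t) = 5550·e^(0.188t)
11900/5550 = e^((0.188 − 0.0649)t) → ln(2.14414) = 0.1231·t
t = 0.76274 / 0.1231

t ≈ 6.20 years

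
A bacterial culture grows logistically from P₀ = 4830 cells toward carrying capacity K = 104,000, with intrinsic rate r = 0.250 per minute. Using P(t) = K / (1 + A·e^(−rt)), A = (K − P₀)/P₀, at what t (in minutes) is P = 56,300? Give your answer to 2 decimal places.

A = (104000 − 4830)/4830 = 20.53209
56300 = 104000/(1 + 20.53209·e^(−0.25t)) → 1 + 20.53209·e^(−0.25t) = 1.84725
e^(−0.25t) = 0.041265 → t = ln(24.23389)/0.25 = 3.18775/0.25

t ≈ 12.75 minutes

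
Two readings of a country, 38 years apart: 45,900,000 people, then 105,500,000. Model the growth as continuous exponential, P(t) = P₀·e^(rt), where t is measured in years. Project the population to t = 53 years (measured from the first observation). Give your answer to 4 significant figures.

r = ln(105500000/45900000) / 38 ≈ 0.021901 per year
P(53) = 45900000 · e^(0.021901·53) = 45900000 · 3.19237 ≈ 146529833.01

≈ 146,500,000 people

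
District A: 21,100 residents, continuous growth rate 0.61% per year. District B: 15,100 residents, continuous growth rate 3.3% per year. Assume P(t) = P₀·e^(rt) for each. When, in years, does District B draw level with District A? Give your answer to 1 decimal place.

t ≈ 12.4 years

21100·e^(0.0061t) = 15100·e^(0.033t)
21100/15100 = e^((0.033 − 0.0061)t) → ln(1.39735) = 0.0269·t
t = 0.33458 / 0.0269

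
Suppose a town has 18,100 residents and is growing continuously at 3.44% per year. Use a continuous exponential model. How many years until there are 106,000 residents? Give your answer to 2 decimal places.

t ≈ 51.38 years

106000 = 18100 · e^(0.0344·t)
t = ln(106000/18100) / 0.0344 = ln(5.85635) / 0.0344 = 1.76753 / 0.0344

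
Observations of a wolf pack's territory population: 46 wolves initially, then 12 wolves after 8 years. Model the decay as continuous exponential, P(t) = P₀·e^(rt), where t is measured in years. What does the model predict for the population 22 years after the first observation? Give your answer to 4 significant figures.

r = ln(12/46) / 8 ≈ -0.167967 per year
P(22) = 46 · e^(-0.167967·22) = 46 · 0.02484 ≈ 1.14

≈ 1.143 wolves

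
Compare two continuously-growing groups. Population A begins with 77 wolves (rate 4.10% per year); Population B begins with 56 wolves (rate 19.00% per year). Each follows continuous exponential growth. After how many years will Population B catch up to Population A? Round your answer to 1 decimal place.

77·e^(0.041t) = 56·e^(0.19t)
77/56 = e^((0.19 − 0.041)t) → ln(1.375) = 0.149·t
t = 0.31845 / 0.149

t ≈ 2.1 years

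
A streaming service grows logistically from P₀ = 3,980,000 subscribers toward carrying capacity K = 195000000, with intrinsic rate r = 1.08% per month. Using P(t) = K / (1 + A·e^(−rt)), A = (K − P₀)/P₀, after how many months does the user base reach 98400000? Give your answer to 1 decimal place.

t ≈ 360.1 months

A = (195000000 − 3980000)/3980000 = 47.99497
98400000 = 195000000/(1 + 47.99497·e^(−0.0108t)) → 1 + 47.99497·e^(−0.0108t) = 1.98171
e^(−0.0108t) = 0.020454 → t = ln(48.88929)/0.0108 = 3.88956/0.0108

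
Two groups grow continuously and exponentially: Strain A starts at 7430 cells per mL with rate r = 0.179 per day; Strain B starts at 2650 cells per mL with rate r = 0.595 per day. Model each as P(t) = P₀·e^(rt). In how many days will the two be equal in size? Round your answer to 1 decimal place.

7430·e^(0.179t) = 2650·e^(0.595t)
7430/2650 = e^((0.595 − 0.179)t) → ln(2.80377) = 0.416·t
t = 1.03097 / 0.416

t ≈ 2.5 days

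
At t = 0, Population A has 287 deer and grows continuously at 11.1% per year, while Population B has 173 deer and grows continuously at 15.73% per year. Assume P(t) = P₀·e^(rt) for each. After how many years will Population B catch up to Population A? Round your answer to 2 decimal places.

t ≈ 10.93 years

287·e^(0.111t) = 173·e^(0.1573t)
287/173 = e^((0.1573 − 0.111)t) → ln(1.65896) = 0.0463·t
t = 0.50619 / 0.0463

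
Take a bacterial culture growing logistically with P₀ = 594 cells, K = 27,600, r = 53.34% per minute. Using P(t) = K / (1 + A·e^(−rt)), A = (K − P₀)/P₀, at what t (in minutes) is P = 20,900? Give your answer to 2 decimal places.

t ≈ 9.29 minutes

A = (27600 − 594)/594 = 45.46465
20900 = 27600/(1 + 45.46465·e^(−0.5334t)) → 1 + 45.46465·e^(−0.5334t) = 1.32057
e^(−0.5334t) = 0.007051 → t = ln(141.82255)/0.5334 = 4.95458/0.5334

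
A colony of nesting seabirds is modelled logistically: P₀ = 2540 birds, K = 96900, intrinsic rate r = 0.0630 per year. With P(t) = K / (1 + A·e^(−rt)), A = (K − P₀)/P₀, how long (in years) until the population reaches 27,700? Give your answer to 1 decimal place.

t ≈ 42.8 years

A = (96900 − 2540)/2540 = 37.14961
27700 = 96900/(1 + 37.14961·e^(−0.063t)) → 1 + 37.14961·e^(−0.063t) = 3.49819
e^(−0.063t) = 0.067247 → t = ln(14.87058)/0.063 = 2.69938/0.063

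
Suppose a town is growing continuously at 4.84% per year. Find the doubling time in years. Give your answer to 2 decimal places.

doubling time ≈ 14.32 years

doubling time = ln(2) / |r| = 0.69315 / 0.0484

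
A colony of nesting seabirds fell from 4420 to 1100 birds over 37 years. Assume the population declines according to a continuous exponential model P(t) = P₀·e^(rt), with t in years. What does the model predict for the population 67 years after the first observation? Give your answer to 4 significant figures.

r = ln(1100/4420) / 37 ≈ -0.03759 per year
P(67) = 4420 · e^(-0.03759·67) = 4420 · 0.08058 ≈ 356.15

≈ 356.2 birds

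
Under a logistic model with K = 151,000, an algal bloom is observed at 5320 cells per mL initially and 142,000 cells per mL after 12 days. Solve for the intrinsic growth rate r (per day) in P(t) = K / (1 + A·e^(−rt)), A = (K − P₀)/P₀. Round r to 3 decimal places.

A = (151000 − 5320)/5320 = 27.38346
142000 = 151000/(1 + 27.38346·e^(−r·12)) → e^(−12r) = (1.06338 − 1)/27.38346 = 0.002315
r = −ln(0.002315)/12 = 6.06854/12

r ≈ 0.506 per day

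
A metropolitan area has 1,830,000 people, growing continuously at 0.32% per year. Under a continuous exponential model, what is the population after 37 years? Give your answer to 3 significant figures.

≈ 2,060,000 people

P(37) = 1830000 · e^(0.0032·37) = 1830000 · e^(0.1184)
= 1830000 · 1.12569 ≈ 2060020.57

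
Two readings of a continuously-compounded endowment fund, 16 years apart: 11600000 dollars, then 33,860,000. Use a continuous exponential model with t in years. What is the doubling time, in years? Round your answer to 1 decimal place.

r = ln(33860000/11600000) / 16 = ln(2.91897) / 16 ≈ 0.066952 per year
doubling time = ln 2 / |r| = 0.69315 / 0.066952

doubling time ≈ 10.4 years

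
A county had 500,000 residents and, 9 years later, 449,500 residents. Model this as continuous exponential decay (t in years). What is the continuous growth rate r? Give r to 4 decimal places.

449500 = 500000 · e^(r·9)
e^(9r) = 449500/500000 = 0.899
r = ln(0.899) / 9 = -0.10647 / 9

r ≈ -0.0118 per year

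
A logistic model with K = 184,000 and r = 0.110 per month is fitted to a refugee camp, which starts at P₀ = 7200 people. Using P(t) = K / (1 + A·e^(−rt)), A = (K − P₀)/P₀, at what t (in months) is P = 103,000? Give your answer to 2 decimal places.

A = (184000 − 7200)/7200 = 24.55556
103000 = 184000/(1 + 24.55556·e^(−0.11t)) → 1 + 24.55556·e^(−0.11t) = 1.78641
e^(−0.11t) = 0.032026 → t = ln(31.22497)/0.11 = 3.44122/0.11

t ≈ 31.28 months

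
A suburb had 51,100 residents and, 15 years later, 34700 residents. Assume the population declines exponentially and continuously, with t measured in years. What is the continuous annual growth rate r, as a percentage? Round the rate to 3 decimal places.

r ≈ -2.580% per year

34700 = 51100 · e^(r·15)
e^(15r) = 34700/51100 = 0.67906
r = ln(0.67906) / 15 = -0.38704 / 15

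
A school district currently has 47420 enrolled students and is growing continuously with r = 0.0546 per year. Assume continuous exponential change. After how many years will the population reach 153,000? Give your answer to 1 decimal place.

153000 = 47420 · e^(0.0546·t)
t = ln(153000/47420) / 0.0546 = ln(3.22649) / 0.0546 = 1.17139 / 0.0546

t ≈ 21.5 years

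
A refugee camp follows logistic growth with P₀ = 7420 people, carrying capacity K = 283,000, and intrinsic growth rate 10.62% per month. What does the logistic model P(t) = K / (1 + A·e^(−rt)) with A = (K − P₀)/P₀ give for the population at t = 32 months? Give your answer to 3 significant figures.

≈ 126,000 people

A = (283000 − 7420)/7420 = 37.14016
P(32) = 283000 / (1 + 37.14016·e^(−0.1062·32)) = 283000 / (1 + 37.14016·0.033427)
= 283000 / 2.24147 ≈ 126256.24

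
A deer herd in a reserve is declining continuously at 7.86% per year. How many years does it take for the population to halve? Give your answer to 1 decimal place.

half-life = ln(2) / |r| = 0.69315 / 0.0786

half-life ≈ 8.8 years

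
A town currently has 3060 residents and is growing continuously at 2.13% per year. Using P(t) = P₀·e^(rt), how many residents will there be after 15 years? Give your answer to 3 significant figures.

≈ 4,210 residents

P(15) = 3060 · e^(0.0213·15) = 3060 · e^(0.3195)
= 3060 · 1.37644 ≈ 4211.9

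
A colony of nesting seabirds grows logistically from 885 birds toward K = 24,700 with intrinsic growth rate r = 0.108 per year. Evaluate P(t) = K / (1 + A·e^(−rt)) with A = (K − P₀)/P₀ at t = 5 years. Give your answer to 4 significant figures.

A = (24700 − 885)/885 = 26.9096
P(5) = 24700 / (1 + 26.9096·e^(−0.108·5)) = 24700 / (1 + 26.9096·0.582748)
= 24700 / 16.68153 ≈ 1480.68

≈ 1,481 birds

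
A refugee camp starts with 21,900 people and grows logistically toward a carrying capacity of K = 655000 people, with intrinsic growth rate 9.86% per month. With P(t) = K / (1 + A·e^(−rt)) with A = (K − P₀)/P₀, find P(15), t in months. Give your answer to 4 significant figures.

A = (655000 − 21900)/21900 = 28.90868
P(15) = 655000 / (1 + 28.90868·e^(−0.0986·15)) = 655000 / (1 + 28.90868·0.227865)
= 655000 / 7.58729 ≈ 86328.61

≈ 86,330 people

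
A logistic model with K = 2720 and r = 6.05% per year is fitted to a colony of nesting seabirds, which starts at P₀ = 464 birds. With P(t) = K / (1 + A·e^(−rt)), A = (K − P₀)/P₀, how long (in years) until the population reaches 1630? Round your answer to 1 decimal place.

A = (2720 − 464)/464 = 4.86207
1630 = 2720/(1 + 4.86207·e^(−0.0605t)) → 1 + 4.86207·e^(−0.0605t) = 1.66871
e^(−0.0605t) = 0.137536 → t = ln(7.2708)/0.0605 = 1.98387/0.0605

t ≈ 32.8 years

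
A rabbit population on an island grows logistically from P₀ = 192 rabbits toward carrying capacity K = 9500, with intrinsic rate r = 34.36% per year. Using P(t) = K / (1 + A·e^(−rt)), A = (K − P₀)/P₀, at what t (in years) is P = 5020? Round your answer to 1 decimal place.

A = (9500 − 192)/192 = 48.47917
5020 = 9500/(1 + 48.47917·e^(−0.3436t)) → 1 + 48.47917·e^(−0.3436t) = 1.89243
e^(−0.3436t) = 0.018409 → t = ln(54.32264)/0.3436 = 3.99494/0.3436

t ≈ 11.6 years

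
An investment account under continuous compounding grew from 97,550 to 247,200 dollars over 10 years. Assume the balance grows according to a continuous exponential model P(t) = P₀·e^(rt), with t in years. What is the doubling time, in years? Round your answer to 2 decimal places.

r = ln(247200/97550) / 10 = ln(2.53409) / 10 ≈ 0.092983 per year
doubling time = ln 2 / |r| = 0.69315 / 0.092983

doubling time ≈ 7.45 years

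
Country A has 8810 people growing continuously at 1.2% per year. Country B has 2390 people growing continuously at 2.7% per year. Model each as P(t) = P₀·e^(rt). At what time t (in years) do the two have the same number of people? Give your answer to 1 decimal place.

8810·e^(0.012t) = 2390·e^(0.027t)
8810/2390 = e^((0.027 − 0.012)t) → ln(3.68619) = 0.015·t
t = 1.30459 / 0.015

t ≈ 87.0 years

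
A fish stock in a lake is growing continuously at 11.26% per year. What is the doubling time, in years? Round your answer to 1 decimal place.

doubling time ≈ 6.2 years

doubling time = ln(2) / |r| = 0.69315 / 0.1126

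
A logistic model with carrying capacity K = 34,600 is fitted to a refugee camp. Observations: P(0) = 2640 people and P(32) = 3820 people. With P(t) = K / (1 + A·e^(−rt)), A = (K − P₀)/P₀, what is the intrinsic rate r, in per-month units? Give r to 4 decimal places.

A = (34600 − 2640)/2640 = 12.10606
3820 = 34600/(1 + 12.10606·e^(−r·32)) → e^(−32r) = (9.05759 − 1)/12.10606 = 0.665583
r = −ln(0.665583)/32 = 0.40709/32

r ≈ 0.0127 per month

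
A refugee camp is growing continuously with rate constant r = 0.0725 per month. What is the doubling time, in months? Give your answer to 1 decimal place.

doubling time = ln(2) / |r| = 0.69315 / 0.0725

doubling time ≈ 9.6 months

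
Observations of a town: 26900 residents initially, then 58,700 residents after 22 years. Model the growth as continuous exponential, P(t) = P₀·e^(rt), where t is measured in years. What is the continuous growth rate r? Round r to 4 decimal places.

58700 = 26900 · e^(r·22)
e^(22r) = 58700/26900 = 2.18216
r = ln(2.18216) / 22 = 0.78031 / 22

r ≈ 0.0355 per year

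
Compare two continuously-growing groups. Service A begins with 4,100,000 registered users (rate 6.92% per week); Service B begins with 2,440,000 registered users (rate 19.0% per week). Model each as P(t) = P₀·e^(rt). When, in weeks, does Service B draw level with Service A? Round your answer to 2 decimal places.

4100000·e^(0.0692t) = 2440000·e^(0.19t)
4100000/2440000 = e^((0.19 − 0.0692)t) → ln(1.68033) = 0.1208·t
t = 0.51899 / 0.1208

t ≈ 4.30 weeks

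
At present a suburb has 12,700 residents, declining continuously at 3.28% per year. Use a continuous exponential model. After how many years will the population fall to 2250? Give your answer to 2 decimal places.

2250 = 12700 · e^(-0.0328·t)
t = ln(2250/12700) / -0.0328 = ln(0.17717) / -0.0328 = -1.73067 / -0.0328

t ≈ 52.76 years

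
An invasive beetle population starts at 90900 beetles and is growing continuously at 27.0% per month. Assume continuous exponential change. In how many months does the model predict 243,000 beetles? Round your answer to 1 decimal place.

t ≈ 3.6 months

243000 = 90900 · e^(0.27·t)
t = ln(243000/90900) / 0.27 = ln(2.67327) / 0.27 = 0.9833 / 0.27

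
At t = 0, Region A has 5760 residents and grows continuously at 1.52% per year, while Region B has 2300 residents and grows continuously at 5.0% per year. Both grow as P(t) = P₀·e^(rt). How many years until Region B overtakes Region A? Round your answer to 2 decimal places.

t ≈ 26.38 years

5760·e^(0.0152t) = 2300·e^(0.05t)
5760/2300 = e^((0.05 − 0.0152)t) → ln(2.50435) = 0.0348·t
t = 0.91803 / 0.0348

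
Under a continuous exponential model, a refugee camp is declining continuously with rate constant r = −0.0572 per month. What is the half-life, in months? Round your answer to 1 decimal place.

half-life = ln(2) / |r| = 0.69315 / 0.0572

half-life ≈ 12.1 months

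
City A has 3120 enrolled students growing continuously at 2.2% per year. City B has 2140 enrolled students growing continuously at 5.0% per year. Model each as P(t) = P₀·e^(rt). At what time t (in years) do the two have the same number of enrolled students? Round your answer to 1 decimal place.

t ≈ 13.5 years

3120·e^(0.022t) = 2140·e^(0.05t)
3120/2140 = e^((0.05 − 0.022)t) → ln(1.45794) = 0.028·t
t = 0.37703 / 0.028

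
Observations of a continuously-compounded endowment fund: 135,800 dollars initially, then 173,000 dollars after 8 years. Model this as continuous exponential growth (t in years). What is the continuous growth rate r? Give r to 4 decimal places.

173000 = 135800 · e^(r·8)
e^(8r) = 173000/135800 = 1.27393
r = ln(1.27393) / 8 = 0.24211 / 8

r ≈ 0.0303 per year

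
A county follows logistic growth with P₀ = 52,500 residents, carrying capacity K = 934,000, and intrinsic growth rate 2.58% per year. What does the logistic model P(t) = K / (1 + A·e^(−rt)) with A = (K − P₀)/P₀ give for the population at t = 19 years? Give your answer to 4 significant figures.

≈ 82,770 residents

A = (934000 − 52500)/52500 = 16.79048
P(19) = 934000 / (1 + 16.79048·e^(−0.0258·19)) = 934000 / (1 + 16.79048·0.612504)
= 934000 / 11.28423 ≈ 82770.37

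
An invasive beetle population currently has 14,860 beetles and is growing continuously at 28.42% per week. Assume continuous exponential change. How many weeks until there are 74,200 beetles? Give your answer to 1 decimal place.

t ≈ 5.7 weeks

74200 = 14860 · e^(0.2842·t)
t = ln(74200/14860) / 0.2842 = ln(4.99327) / 0.2842 = 1.60809 / 0.2842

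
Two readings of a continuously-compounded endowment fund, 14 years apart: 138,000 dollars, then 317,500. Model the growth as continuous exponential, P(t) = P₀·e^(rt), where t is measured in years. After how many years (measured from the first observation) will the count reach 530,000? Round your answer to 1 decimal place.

t ≈ 22.6 years

r = ln(317500/138000) / 14 ≈ 0.059516 per year
t = ln(530000/138000) / r = 1.34562 / 0.059516 ≈ 22.609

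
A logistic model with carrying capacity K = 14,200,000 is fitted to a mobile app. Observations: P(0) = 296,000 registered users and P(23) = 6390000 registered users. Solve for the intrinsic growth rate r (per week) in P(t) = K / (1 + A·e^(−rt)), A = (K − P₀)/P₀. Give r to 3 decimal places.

A = (14200000 − 296000)/296000 = 46.97297
6390000 = 14200000/(1 + 46.97297·e^(−r·23)) → e^(−23r) = (2.22222 − 1)/46.97297 = 0.02602
r = −ln(0.02602)/23 = 3.6489/23

r ≈ 0.159 per week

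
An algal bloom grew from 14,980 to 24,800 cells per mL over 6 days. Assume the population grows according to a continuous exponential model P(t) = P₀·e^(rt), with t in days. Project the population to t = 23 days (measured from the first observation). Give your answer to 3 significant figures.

r = ln(24800/14980) / 6 ≈ 0.084021 per day
P(23) = 14980 · e^(0.084021·23) = 14980 · 6.90668 ≈ 103462.1

≈ 103,000 cells per mL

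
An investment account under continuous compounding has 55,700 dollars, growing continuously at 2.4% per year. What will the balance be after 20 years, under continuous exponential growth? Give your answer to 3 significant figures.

P(20) = 55700 · e^(0.024·20) = 55700 · e^(0.48)
= 55700 · 1.61607 ≈ 90015.34

≈ 90,000 dollars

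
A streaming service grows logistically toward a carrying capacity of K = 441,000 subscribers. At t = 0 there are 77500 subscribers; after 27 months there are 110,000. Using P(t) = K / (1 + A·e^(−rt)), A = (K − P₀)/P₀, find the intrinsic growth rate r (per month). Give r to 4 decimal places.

r ≈ 0.0164 per month

A = (441000 − 77500)/77500 = 4.69032
110000 = 441000/(1 + 4.69032·e^(−r·27)) → e^(−27r) = (4.00909 − 1)/4.69032 = 0.641553
r = −ln(0.641553)/27 = 0.44386/27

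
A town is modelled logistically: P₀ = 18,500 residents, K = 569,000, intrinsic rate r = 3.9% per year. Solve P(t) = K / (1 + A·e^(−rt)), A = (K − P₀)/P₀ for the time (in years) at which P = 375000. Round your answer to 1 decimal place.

A = (569000 − 18500)/18500 = 29.75676
375000 = 569000/(1 + 29.75676·e^(−0.039t)) → 1 + 29.75676·e^(−0.039t) = 1.51733
e^(−0.039t) = 0.017385 → t = ln(57.5195)/0.039 = 4.05212/0.039

t ≈ 103.9 years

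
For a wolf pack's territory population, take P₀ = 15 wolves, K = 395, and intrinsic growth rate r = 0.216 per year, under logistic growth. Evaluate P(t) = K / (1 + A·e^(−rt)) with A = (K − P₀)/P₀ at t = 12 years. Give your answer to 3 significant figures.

≈ 136 wolves

A = (395 − 15)/15 = 25.33333
P(12) = 395 / (1 + 25.33333·e^(−0.216·12)) = 395 / (1 + 25.33333·0.07487)
= 395 / 2.89671 ≈ 136.36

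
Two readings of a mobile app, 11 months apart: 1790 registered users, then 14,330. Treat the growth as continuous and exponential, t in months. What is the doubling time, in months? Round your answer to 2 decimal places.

doubling time ≈ 3.67 months

r = ln(14330/1790) / 11 = ln(8.00559) / 11 ≈ 0.189104 per month
doubling time = ln 2 / |r| = 0.69315 / 0.189104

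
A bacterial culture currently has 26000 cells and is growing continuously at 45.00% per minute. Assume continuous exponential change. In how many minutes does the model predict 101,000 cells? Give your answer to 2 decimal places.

101000 = 26000 · e^(0.45·t)
t = ln(101000/26000) / 0.45 = ln(3.88462) / 0.45 = 1.35702 / 0.45

t ≈ 3.02 minutes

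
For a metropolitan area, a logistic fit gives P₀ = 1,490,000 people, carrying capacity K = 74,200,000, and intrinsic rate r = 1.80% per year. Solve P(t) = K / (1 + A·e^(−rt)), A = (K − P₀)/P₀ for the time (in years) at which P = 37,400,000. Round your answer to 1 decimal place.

t ≈ 216.9 years

A = (74200000 − 1490000)/1490000 = 48.79866
37400000 = 74200000/(1 + 48.79866·e^(−0.018t)) → 1 + 48.79866·e^(−0.018t) = 1.98396
e^(−0.018t) = 0.020164 → t = ln(49.59429)/0.018 = 3.90388/0.018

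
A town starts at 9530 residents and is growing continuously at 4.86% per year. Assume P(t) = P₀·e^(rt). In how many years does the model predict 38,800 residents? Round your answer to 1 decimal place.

t ≈ 28.9 years

38800 = 9530 · e^(0.0486·t)
t = ln(38800/9530) / 0.0486 = ln(4.07135) / 0.0486 = 1.40398 / 0.0486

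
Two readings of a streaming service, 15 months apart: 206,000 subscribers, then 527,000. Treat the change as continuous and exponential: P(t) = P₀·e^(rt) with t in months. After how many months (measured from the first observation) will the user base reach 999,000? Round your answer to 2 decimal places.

t ≈ 25.21 months

r = ln(527000/206000) / 15 ≈ 0.062622 per month
t = ln(999000/206000) / r = 1.57888 / 0.062622 ≈ 25.213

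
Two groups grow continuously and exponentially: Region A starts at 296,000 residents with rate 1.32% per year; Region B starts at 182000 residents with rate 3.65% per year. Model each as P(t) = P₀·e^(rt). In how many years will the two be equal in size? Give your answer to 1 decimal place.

296000·e^(0.0132t) = 182000·e^(0.0365t)
296000/182000 = e^((0.0365 − 0.0132)t) → ln(1.62637) = 0.0233·t
t = 0.48635 / 0.0233

t ≈ 20.9 years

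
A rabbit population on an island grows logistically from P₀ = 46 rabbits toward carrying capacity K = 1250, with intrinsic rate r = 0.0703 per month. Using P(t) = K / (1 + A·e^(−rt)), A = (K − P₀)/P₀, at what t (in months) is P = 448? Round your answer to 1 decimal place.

A = (1250 − 46)/46 = 26.17391
448 = 1250/(1 + 26.17391·e^(−0.0703t)) → 1 + 26.17391·e^(−0.0703t) = 2.79018
e^(−0.0703t) = 0.068396 → t = ln(14.62084)/0.0703 = 2.68245/0.0703

t ≈ 38.2 months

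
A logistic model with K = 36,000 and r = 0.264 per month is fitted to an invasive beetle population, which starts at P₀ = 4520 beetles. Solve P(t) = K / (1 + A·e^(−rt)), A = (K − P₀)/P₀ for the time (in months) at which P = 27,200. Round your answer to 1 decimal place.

A = (36000 − 4520)/4520 = 6.9646
27200 = 36000/(1 + 6.9646·e^(−0.264t)) → 1 + 6.9646·e^(−0.264t) = 1.32353
e^(−0.264t) = 0.046453 → t = ln(21.52695)/0.264 = 3.06931/0.264

t ≈ 11.6 months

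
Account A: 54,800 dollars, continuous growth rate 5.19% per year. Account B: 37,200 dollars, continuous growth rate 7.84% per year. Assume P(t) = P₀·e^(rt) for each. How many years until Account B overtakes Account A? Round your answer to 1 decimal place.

t ≈ 14.6 years

54800·e^(0.0519t) = 37200·e^(0.0784t)
54800/37200 = e^((0.0784 − 0.0519)t) → ln(1.47312) = 0.0265·t
t = 0.38738 / 0.0265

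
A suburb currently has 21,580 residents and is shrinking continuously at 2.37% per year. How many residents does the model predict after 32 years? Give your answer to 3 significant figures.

≈ 10,100 residents

P(32) = 21580 · e^(-0.0237·32) = 21580 · e^(-0.7584)
= 21580 · 0.46842 ≈ 10108.4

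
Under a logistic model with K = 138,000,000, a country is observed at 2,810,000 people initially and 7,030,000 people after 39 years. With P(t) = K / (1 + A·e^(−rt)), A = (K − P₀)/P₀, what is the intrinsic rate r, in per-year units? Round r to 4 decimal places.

A = (138000000 − 2810000)/2810000 = 48.11032
7030000 = 138000000/(1 + 48.11032·e^(−r·39)) → e^(−39r) = (19.63016 − 1)/48.11032 = 0.387238
r = −ln(0.387238)/39 = 0.94872/39

r ≈ 0.0243 per year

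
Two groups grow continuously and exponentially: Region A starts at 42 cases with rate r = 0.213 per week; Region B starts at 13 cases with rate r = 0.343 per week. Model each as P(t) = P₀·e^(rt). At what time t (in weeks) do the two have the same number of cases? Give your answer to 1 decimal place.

42·e^(0.213t) = 13·e^(0.343t)
42/13 = e^((0.343 − 0.213)t) → ln(3.23077) = 0.13·t
t = 1.17272 / 0.13

t ≈ 9.0 weeks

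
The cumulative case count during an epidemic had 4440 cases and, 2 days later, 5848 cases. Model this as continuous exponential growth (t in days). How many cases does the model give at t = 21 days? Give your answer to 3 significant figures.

r = ln(5848/4440) / 2 ≈ 0.137723 per day
P(21) = 4440 · e^(0.137723·21) = 4440 · 18.03251 ≈ 80064.34

≈ 80,100 cases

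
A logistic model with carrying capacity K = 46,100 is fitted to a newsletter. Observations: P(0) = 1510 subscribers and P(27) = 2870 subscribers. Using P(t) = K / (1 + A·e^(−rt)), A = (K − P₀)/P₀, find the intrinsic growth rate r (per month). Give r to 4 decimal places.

r ≈ 0.0249 per month

A = (46100 − 1510)/1510 = 29.5298
2870 = 46100/(1 + 29.5298·e^(−r·27)) → e^(−27r) = (16.06272 − 1)/29.5298 = 0.510085
r = −ln(0.510085)/27 = 0.67318/27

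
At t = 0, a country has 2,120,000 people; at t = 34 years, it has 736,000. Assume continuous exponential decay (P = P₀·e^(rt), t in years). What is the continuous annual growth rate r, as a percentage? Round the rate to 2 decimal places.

r ≈ -3.11% per year

736000 = 2120000 · e^(r·34)
e^(34r) = 736000/2120000 = 0.34717
r = ln(0.34717) / 34 = -1.05794 / 34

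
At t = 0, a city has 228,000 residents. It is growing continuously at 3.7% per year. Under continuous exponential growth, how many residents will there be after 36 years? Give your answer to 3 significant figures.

P(36) = 228000 · e^(0.037·36) = 228000 · e^(1.332)
= 228000 · 3.78861 ≈ 863803.77

≈ 864,000 residents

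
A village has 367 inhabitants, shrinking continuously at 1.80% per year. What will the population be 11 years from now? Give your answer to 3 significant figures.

≈ 301 inhabitants

P(11) = 367 · e^(-0.018·11) = 367 · e^(-0.198)
= 367 · 0.82037 ≈ 301.08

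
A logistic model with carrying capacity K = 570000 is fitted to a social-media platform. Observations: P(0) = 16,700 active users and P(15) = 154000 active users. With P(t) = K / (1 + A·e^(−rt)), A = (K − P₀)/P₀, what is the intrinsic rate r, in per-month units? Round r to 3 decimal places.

A = (570000 − 16700)/16700 = 33.13174
154000 = 570000/(1 + 33.13174·e^(−r·15)) → e^(−15r) = (3.7013 − 1)/33.13174 = 0.081532
r = −ln(0.081532)/15 = 2.50676/15

r ≈ 0.167 per month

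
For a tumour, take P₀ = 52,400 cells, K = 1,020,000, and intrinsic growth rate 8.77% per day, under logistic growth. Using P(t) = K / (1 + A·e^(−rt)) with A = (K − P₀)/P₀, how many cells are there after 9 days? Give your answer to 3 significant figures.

≈ 109,000 cells

A = (1020000 − 52400)/52400 = 18.46565
P(9) = 1020000 / (1 + 18.46565·e^(−0.0877·9)) = 1020000 / (1 + 18.46565·0.454163)
= 1020000 / 9.38641 ≈ 108667.78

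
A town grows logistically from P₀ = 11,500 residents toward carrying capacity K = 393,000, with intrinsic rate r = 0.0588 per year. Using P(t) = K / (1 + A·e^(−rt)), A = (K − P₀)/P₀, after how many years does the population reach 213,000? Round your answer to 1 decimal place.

t ≈ 62.4 years

A = (393000 − 11500)/11500 = 33.17391
213000 = 393000/(1 + 33.17391·e^(−0.0588t)) → 1 + 33.17391·e^(−0.0588t) = 1.84507
e^(−0.0588t) = 0.025474 → t = ln(39.2558)/0.0588 = 3.6701/0.0588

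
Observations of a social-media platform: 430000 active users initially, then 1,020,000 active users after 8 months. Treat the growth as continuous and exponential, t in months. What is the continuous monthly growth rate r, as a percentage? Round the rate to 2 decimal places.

r ≈ 10.80% per month

1020000 = 430000 · e^(r·8)
e^(8r) = 1020000/430000 = 2.37209
r = ln(2.37209) / 8 = 0.86377 / 8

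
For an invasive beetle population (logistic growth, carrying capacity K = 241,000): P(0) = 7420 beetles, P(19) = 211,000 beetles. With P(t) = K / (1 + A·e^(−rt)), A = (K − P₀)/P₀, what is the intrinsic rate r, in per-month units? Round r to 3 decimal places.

A = (241000 − 7420)/7420 = 31.47978
211000 = 241000/(1 + 31.47978·e^(−r·19)) → e^(−19r) = (1.14218 − 1)/31.47978 = 0.004517
r = −ln(0.004517)/19 = 5.40001/19

r ≈ 0.284 per month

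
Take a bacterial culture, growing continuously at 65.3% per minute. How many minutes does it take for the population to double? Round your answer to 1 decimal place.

doubling time = ln(2) / |r| = 0.69315 / 0.653

doubling time ≈ 1.1 minutes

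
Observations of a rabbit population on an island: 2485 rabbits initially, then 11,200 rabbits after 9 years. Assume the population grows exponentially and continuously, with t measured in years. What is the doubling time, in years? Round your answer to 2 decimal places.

doubling time ≈ 4.14 years

r = ln(11200/2485) / 9 = ln(4.50704) / 9 ≈ 0.167293 per year
doubling time = ln 2 / |r| = 0.69315 / 0.167293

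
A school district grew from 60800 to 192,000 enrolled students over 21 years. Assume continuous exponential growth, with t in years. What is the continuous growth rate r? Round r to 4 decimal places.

192000 = 60800 · e^(r·21)
e^(21r) = 192000/60800 = 3.15789
r = ln(3.15789) / 21 = 1.14991 / 21

r ≈ 0.0548 per year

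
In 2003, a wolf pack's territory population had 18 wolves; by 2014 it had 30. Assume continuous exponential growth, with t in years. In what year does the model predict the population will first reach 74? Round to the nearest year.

year 2033

r = ln(30/18) / 11 = 0.51083/11 ≈ 0.046439 per year
t = ln(74/18) / r = 1.41369/0.046439 ≈ 30.44 years after 2003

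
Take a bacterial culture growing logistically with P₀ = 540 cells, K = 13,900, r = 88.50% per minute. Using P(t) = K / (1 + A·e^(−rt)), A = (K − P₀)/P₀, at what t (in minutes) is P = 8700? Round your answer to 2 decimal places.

A = (13900 − 540)/540 = 24.74074
8700 = 13900/(1 + 24.74074·e^(−0.885t)) → 1 + 24.74074·e^(−0.885t) = 1.5977
e^(−0.885t) = 0.024159 → t = ln(41.39316)/0.885 = 3.72312/0.885

t ≈ 4.21 minutes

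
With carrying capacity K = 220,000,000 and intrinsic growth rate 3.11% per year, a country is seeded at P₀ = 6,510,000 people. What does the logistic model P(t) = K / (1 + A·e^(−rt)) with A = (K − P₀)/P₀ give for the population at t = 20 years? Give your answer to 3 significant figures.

≈ 11,800,000 people

A = (220000000 − 6510000)/6510000 = 32.79416
P(20) = 220000000 / (1 + 32.79416·e^(−0.0311·20)) = 220000000 / (1 + 32.79416·0.53687)
= 220000000 / 18.60619 ≈ 11824022.09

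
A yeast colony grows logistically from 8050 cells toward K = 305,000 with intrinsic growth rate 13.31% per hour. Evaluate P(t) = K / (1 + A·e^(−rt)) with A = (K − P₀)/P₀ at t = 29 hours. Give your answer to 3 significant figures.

A = (305000 − 8050)/8050 = 36.8882
P(29) = 305000 / (1 + 36.8882·e^(−0.1331·29)) = 305000 / (1 + 36.8882·0.02107)
= 305000 / 1.77724 ≈ 171614.58

≈ 172,000 cells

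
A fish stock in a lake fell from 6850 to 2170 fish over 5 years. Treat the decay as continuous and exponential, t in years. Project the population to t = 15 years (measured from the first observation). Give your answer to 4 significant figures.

r = ln(2170/6850) / 5 ≈ -0.229904 per year
P(15) = 6850 · e^(-0.229904·15) = 6850 · 0.03179 ≈ 217.77

≈ 217.8 fish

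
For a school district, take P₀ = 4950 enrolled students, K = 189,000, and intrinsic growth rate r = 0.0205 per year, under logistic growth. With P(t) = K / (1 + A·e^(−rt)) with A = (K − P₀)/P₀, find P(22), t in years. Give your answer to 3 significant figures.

≈ 7,660 enrolled students

A = (189000 − 4950)/4950 = 37.18182
P(22) = 189000 / (1 + 37.18182·e^(−0.0205·22)) = 189000 / (1 + 37.18182·0.636991)
= 189000 / 24.68448 ≈ 7656.63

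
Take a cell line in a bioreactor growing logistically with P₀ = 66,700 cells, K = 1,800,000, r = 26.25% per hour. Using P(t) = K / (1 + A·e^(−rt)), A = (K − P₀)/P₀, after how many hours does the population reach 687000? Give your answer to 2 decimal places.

t ≈ 10.57 hours

A = (1800000 − 66700)/66700 = 25.98651
687000 = 1800000/(1 + 25.98651·e^(−0.2625t)) → 1 + 25.98651·e^(−0.2625t) = 2.62009
e^(−0.2625t) = 0.062343 → t = ln(16.04019)/0.2625 = 2.7751/0.2625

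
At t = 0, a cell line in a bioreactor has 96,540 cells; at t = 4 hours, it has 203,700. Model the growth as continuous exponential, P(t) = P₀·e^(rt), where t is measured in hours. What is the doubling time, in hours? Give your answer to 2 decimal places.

doubling time ≈ 3.71 hours

r = ln(203700/96540) / 4 = ln(2.11001) / 4 ≈ 0.186673 per hour
doubling time = ln 2 / |r| = 0.69315 / 0.186673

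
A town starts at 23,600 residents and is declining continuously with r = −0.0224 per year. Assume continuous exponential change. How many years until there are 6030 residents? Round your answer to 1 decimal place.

t ≈ 60.9 years

6030 = 23600 · e^(-0.0224·t)
t = ln(6030/23600) / -0.0224 = ln(0.25551) / -0.0224 = -1.3645 / -0.0224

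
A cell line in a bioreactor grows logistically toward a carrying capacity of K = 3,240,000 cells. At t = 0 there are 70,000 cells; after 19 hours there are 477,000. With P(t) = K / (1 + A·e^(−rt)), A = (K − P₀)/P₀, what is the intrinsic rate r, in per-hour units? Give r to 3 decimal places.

A = (3240000 − 70000)/70000 = 45.28571
477000 = 3240000/(1 + 45.28571·e^(−r·19)) → e^(−19r) = (6.79245 − 1)/45.28571 = 0.127909
r = −ln(0.127909)/19 = 2.05644/19

r ≈ 0.108 per hour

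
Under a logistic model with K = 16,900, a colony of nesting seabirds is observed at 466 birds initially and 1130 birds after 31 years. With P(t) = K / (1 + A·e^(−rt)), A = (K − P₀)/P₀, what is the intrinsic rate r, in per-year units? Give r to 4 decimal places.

r ≈ 0.0299 per year

A = (16900 − 466)/466 = 35.26609
1130 = 16900/(1 + 35.26609·e^(−r·31)) → e^(−31r) = (14.95575 − 1)/35.26609 = 0.395727
r = −ln(0.395727)/31 = 0.92703/31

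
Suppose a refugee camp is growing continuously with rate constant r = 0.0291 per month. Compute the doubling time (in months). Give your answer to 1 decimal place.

doubling time ≈ 23.8 months

doubling time = ln(2) / |r| = 0.69315 / 0.0291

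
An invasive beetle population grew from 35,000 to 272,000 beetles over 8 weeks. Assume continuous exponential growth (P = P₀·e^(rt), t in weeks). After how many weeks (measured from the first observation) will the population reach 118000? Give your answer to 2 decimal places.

r = ln(272000/35000) / 8 ≈ 0.256307 per week
t = ln(118000/35000) / r = 1.21534 / 0.256307 ≈ 4.742

t ≈ 4.74 weeks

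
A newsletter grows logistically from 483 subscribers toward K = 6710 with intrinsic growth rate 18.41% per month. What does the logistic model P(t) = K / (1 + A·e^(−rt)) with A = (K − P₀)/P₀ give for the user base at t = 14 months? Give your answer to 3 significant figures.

A = (6710 − 483)/483 = 12.89234
P(14) = 6710 / (1 + 12.89234·e^(−0.1841·14)) = 6710 / (1 + 12.89234·0.075971)
= 6710 / 1.97945 ≈ 3389.83

≈ 3,390 subscribers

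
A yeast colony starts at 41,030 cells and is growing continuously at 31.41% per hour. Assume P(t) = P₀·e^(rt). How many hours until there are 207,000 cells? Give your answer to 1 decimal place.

207000 = 41030 · e^(0.3141·t)
t = ln(207000/41030) / 0.3141 = ln(5.04509) / 0.3141 = 1.61842 / 0.3141

t ≈ 5.2 hours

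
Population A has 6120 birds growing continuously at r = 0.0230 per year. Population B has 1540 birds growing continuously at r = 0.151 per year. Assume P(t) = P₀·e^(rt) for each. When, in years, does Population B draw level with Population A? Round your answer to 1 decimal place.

t ≈ 10.8 years

6120·e^(0.023t) = 1540·e^(0.151t)
6120/1540 = e^((0.151 − 0.023)t) → ln(3.97403) = 0.128·t
t = 1.37978 / 0.128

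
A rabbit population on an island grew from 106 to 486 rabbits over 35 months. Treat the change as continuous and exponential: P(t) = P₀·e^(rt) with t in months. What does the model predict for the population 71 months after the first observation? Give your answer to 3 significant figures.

r = ln(486/106) / 35 ≈ 0.043508 per month
P(71) = 106 · e^(0.043508·71) = 106 · 21.95614 ≈ 2327.35

≈ 2,330 rabbits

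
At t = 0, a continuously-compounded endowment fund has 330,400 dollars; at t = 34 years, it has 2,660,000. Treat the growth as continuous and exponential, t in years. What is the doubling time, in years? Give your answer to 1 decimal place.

doubling time ≈ 11.3 years

r = ln(2660000/330400) / 34 = ln(8.05085) / 34 ≈ 0.061346 per year
doubling time = ln 2 / |r| = 0.69315 / 0.061346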